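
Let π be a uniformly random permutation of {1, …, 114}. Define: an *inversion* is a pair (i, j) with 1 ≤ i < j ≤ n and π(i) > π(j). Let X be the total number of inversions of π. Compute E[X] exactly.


Write X = Σ X_I over the C(114, 2) = 6441 pairs i < j, with X_I the indicator of one inversion.
There are 6441 indicators.
For each fixed pair i < j, the values π(i) and π(j) are two distinct elements of {1, …, 114} in uniformly random order; by symmetry P[π(i) > π(j)] = 1/2.
By linearity: E[X] = 6441 · (1/2) = C(114, 2) · (1/2) = 6441/2 = 6441/2 ≈ 3220.500.

E[X] = 6441/2 = 3220.500.


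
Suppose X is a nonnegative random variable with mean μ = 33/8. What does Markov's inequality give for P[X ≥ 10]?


μ = E[X] = 33/8, a = 10.
Markov: P[X ≥ 10] ≤ μ/a = (33/8)/10 = 33/80.
Numerically: ≈ 0.41250.
(Since a = 10 > μ = 4.12500, the bound 33/80 is < 1 and informative.)

P[X ≥ 10] ≤ 33/80 ≈ 0.41250.


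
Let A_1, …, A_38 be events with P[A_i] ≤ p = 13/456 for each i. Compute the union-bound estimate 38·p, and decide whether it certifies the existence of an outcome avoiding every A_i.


Union bound: P[∪_{i=1}^{38} A_i] ≤ Σ_i P[A_i] ≤ 38·p = 38·(13/456) = 13/12.
Numerically: 13/12 ≈ 1.083333.
Is 13/12 < 1? NO.
Since the bound 13/12 is ≥ 1, the union bound is uninformative here; it does NOT by itself certify existence.

38·p = 13/12 ≈ 1.083333; existence NOT certified by the union bound.


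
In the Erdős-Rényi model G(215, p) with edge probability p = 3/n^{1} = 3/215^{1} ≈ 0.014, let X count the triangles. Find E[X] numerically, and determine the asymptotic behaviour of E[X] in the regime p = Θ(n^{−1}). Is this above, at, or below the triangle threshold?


Number of potential triangles: C(215, 3) = 1633355.
Each occurs with probability p³ ≈ (0.014)³ ≈ 2.71674e-06.
By linearity: E[X] = C(215, 3)·p³ ≈ 1633355 · 2.71674e-06 ≈ 4.437.
Here α = 1, so p = 3/n is exactly at the triangle threshold p ~ 1/n. Asymptotically E[X] → c³/6 = 3³/6 = 9/2 ≈ 4.500, a bounded constant. In this regime the triangle count is asymptotically Poisson(c³/6).

E[X] ≈ 4.437; in regime p = Θ(1/n^{1}) E[X] stays bounded (at the triangle threshold p ~ 1/n).


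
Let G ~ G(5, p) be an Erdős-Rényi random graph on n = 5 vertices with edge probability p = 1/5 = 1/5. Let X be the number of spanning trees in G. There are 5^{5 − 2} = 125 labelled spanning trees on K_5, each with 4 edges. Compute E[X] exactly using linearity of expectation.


K_5 has 5^{5 − 2} = 125 labelled spanning trees.
For each such spanning tree H, let X_H = 1 if all 4 edges of H are present in G. Then P[X_H = 1] = p^{4} = (1/5)^{4} = 1/625.
Summing the indicators: E[X] = Σ_H E[X_H] = 125 · p^{4} = 125 · 1/625 = 1/5.
Numerically: E[X] ≈ 0.2.

E[X] = 125 · (1/5)^{4} = 1/5 ≈ 0.2.


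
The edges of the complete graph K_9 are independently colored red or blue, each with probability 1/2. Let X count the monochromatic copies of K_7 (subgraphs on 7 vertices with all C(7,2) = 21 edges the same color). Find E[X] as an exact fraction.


Let X = Σ_S X_S over the C(9, 7) = 36 subsets S of size 7, where X_S = 1 if the K_7 on S is monochromatic.
For a fixed S, the K_7 on S has C(7, 2) = 21 edges. P[all 21 edges red] = (1/2)^21, and likewise for blue, so P[monochromatic] = 2·(1/2)^21 = 2^{1 − 21} = 1/1048576.
By linearity of expectation: E[X] = C(9, 7) · 2^{1 − 21} = 36 · 1/1048576 = 9/262144.
Numerically: E[X] ≈ 0.000034.

E[X] = C(9,7)·2^(1−C(7,2)) = 9/262144 ≈ 0.000034.


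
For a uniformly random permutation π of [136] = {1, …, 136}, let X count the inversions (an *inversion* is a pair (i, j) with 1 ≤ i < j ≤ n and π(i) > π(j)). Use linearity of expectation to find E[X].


Write X = Σ X_I over the C(136, 2) = 9180 pairs i < j, with X_I the indicator of one inversion.
There are 9180 indicators.
For each fixed pair i < j, the values π(i) and π(j) are two distinct elements of {1, …, 136} in uniformly random order; by symmetry P[π(i) > π(j)] = 1/2.
By linearity: E[X] = 9180 · (1/2) = C(136, 2) · (1/2) = 9180/2 = 4590 ≈ 4590.0000.

E[X] = 4590 = 4590.0000.


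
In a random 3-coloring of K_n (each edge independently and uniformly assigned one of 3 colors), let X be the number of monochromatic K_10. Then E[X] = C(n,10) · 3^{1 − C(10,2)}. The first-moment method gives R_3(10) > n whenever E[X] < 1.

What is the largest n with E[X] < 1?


We need C(n, 10) · 3^{1 − 45} < 1, i.e. C(n, 10) < 3^{45 − 1} = 984770902183611232881.
Check values of n near the boundary:
  n = 568: C(568, 10) = 889446337783744949208; 889446337783744949208 < 984770902183611232881? YES
  n = 569: C(569, 10) = 905357721286137524328; 905357721286137524328 < 984770902183611232881? YES
  n = 570: C(570, 10) = 921524823451961408691; 921524823451961408691 < 984770902183611232881? YES
  n = 571: C(571, 10) = 937951290893172842001; 937951290893172842001 < 984770902183611232881? YES
  n = 572: C(572, 10) = 954640815642161682606; 954640815642161682606 < 984770902183611232881? YES
  n = 573: C(573, 10) = 971597135635805762226; 971597135635805762226 < 984770902183611232881? YES
  n = 574: C(574, 10) = 988824035203816502691; 988824035203816502691 < 984770902183611232881? NO
  n = 575: C(575, 10) = 1006325345561406175305; 1006325345561406175305 < 984770902183611232881? NO
The largest n with C(n, 10) < 984770902183611232881 is n = 573 (where E[X] = 35985079097622435638/36472996377170786403 ≈ 0.98662). Hence R_3(10) > 573, i.e. R_3(10) ≥ 574.

Largest n = 573; hence R_3(10) > 573.


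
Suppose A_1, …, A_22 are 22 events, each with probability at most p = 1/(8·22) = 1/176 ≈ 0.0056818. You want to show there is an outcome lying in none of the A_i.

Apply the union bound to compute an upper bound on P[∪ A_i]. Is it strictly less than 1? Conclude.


Union bound: P[∪_{i=1}^{22} A_i] ≤ Σ_i P[A_i] ≤ 22·p = 22·(1/176) = 1/8.
Numerically: 1/8 ≈ 0.1250000.
Is 1/8 < 1? YES.
Since P[∪ A_i] ≤ 1/8 < 1, the complement has P[∩ A_i^c] ≥ 1 − 1/8 = 7/8 > 0, so some outcome avoids every A_i.

22·p = 1/8 ≈ 0.1250000; existence CERTIFIED by the union bound.


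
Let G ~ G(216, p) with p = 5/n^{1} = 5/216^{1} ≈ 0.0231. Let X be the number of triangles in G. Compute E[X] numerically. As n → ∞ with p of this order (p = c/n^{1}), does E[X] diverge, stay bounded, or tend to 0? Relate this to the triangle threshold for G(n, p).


Number of potential triangles: C(216, 3) = 1656360.
Each occurs with probability p³ ≈ (0.0231)³ ≈ 1.24036e-05.
By linearity: E[X] = C(216, 3)·p³ ≈ 1656360 · 1.24036e-05 ≈ 20.545.
Here α = 1, so p = 5/n is exactly at the triangle threshold p ~ 1/n. Asymptotically E[X] → c³/6 = 5³/6 = 125/6 ≈ 20.833, a bounded constant. In this regime the triangle count is asymptotically Poisson(c³/6).

E[X] ≈ 20.545; in regime p = Θ(1/n^{1}) E[X] stays bounded (at the triangle threshold p ~ 1/n).


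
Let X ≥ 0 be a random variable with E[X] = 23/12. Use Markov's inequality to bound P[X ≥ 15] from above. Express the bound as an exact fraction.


μ = E[X] = 23/12, a = 15.
Markov: P[X ≥ 15] ≤ μ/a = (23/12)/15 = 23/180.
Numerically: ≈ 0.127778.
(Since a = 15 > μ = 1.916667, the bound 23/180 is < 1 and informative.)

P[X ≥ 15] ≤ 23/180 ≈ 0.127778.


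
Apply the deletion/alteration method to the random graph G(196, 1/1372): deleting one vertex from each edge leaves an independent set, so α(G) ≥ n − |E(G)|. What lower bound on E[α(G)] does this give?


E[|E(G)|] = C(196, 2)·p = 19110 · (1/1372) = 195/14.
E[α(G)] ≥ n − E[|E(G)|] = 196 − 195/14 = 2549/14.
Numerically: ≈ 182.071429.
(This is only a lower bound; the true E[α(G)] may be larger.)

E[α(G)] ≥ 2549/14 ≈ 182.071429.


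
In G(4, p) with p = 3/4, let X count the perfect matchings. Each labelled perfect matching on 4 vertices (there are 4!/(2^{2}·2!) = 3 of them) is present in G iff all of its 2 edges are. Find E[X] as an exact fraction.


K_4 has 4!/(2^{2}·2!) = 3 labelled perfect matchings.
For each such perfect matching H, let X_H = 1 if all 2 edges of H are present in G. Then P[X_H = 1] = p^{2} = (3/4)^{2} = 9/16.
Summing the indicators: E[X] = Σ_H E[X_H] = 3 · p^{2} = 3 · 9/16 = 27/16.
Numerically: E[X] ≈ 1.688.

E[X] = 3 · (3/4)^{2} = 27/16 ≈ 1.688.


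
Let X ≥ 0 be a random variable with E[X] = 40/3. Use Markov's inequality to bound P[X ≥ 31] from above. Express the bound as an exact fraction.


μ = E[X] = 40/3, a = 31.
Markov: P[X ≥ 31] ≤ μ/a = (40/3)/31 = 40/93.
Numerically: ≈ 0.43011.
(Since a = 31 > μ = 13.33333, the bound 40/93 is < 1 and informative.)

P[X ≥ 31] ≤ 40/93 ≈ 0.43011.


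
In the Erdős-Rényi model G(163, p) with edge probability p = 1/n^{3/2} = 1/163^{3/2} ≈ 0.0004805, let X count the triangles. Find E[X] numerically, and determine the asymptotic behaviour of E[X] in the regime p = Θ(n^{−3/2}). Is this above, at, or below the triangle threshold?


Number of potential triangles: C(163, 3) = 708561.
Each occurs with probability p³ ≈ (0.0004805)³ ≈ 1.109573e-10.
By linearity: E[X] = C(163, 3)·p³ ≈ 708561 · 1.109573e-10 ≈ 0.0001.
Since α = 3/2 > 1, p = c/n^{3/2} = o(1/n) is below the triangle threshold p ~ 1/n. Asymptotically E[X] ~ (c³/6)·n^{3(1−α)} = (1³/6)·n^{-1.5} → 0, so by Markov's inequality G has no triangles w.h.p.

E[X] ≈ 0.0001; in regime p = Θ(1/n^{3/2}) E[X] tends to 0 (below the triangle threshold p ~ 1/n).


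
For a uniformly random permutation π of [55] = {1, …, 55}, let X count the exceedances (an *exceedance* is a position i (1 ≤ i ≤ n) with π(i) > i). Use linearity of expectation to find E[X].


Write X = Σ_{i=1}^{55} X_i, where X_i = 1_{π(i) > i}.
For each fixed i, π(i) is uniform over {1, …, 55} (marginal of a uniform permutation), so P[π(i) > i] = (n − i)/n. Summing: Σ_{i=1}^{55} (n − i)/n = (0 + 1 + … + 54)/55 = 55(55 − 1)/(2·55) = (55 − 1)/2.
Hence E[X] = Σ_{i=1}^{55} (55 − i)/55 = 27 ≈ 27.00000.

E[X] = 27 = 27.00000.


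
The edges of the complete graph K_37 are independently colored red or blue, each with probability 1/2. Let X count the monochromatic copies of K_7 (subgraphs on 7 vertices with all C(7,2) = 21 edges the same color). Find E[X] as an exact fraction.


Let X = Σ_S X_S over the C(37, 7) = 10295472 subsets S of size 7, where X_S = 1 if the K_7 on S is monochromatic.
For a fixed S, the K_7 on S has C(7, 2) = 21 edges. P[all 21 edges red] = (1/2)^21, and likewise for blue, so P[monochromatic] = 2·(1/2)^21 = 2^{1 − 21} = 1/1048576.
By linearity: E[X] = C(37, 7) · 2^{1 − 21} = 10295472 · 1/1048576 = 643467/65536.
Numerically: E[X] ≈ 9.819.

E[X] = C(37,7)·2^(1−C(7,2)) = 643467/65536 ≈ 9.819.


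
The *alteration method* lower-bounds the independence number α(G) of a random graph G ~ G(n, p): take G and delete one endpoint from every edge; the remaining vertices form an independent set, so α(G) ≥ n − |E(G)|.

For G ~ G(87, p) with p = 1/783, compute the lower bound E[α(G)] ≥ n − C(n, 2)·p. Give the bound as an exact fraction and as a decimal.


E[|E(G)|] = C(87, 2)·p = 3741 · (1/783) = 43/9.
E[α(G)] ≥ n − E[|E(G)|] = 87 − 43/9 = 740/9.
Numerically: ≈ 82.222222.
(This is only a lower bound; the true E[α(G)] may be larger.)

E[α(G)] ≥ 740/9 ≈ 82.222222.


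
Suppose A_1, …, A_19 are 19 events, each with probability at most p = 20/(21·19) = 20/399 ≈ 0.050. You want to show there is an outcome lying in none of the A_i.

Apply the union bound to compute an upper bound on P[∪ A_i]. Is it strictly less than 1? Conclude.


Union bound: P[∪_{i=1}^{19} A_i] ≤ Σ_i P[A_i] ≤ 19·p = 19·(20/399) = 20/21.
Numerically: 20/21 ≈ 0.952.
Is 20/21 < 1? YES.
Since P[∪ A_i] ≤ 20/21 < 1, the complement has P[∩ A_i^c] ≥ 1 − 20/21 = 1/21 > 0, so some outcome avoids every A_i.

19·p = 20/21 ≈ 0.952; existence CERTIFIED by the union bound.


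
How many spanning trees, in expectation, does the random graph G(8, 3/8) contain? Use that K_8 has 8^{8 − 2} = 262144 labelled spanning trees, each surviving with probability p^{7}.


K_8 has 8^{8 − 2} = 262144 labelled spanning trees.
For each such spanning tree H, let X_H = 1 if all 7 edges of H are present in G. Then P[X_H = 1] = p^{7} = (3/8)^{7} = 2187/2097152.
By linearity: E[X] = Σ_H E[X_H] = 262144 · p^{7} = 262144 · 2187/2097152 = 2187/8.
Numerically: E[X] ≈ 273.375.

E[X] = 262144 · (3/8)^{7} = 2187/8 ≈ 273.375.


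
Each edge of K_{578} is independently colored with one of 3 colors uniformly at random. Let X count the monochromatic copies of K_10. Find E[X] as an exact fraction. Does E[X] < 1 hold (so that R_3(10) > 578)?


E[X] = C(578, 10) · 3^{1 − 45} = 1060514767274403635480 · 3^{−44} = 1060514767274403635480/984770902183611232881.
As a reduced fraction: E[X] = 1060514767274403635480/984770902183611232881 ≈ 1.0769152.
Is E[X] < 1? NO.
Since E[X] ≥ 1, the first-moment bound is inconclusive at n = 578; it does NOT by itself certify R_3(10) > 578.

E[X] = 1060514767274403635480/984770902183611232881 ≈ 1.0769152; E[X] ≥ 1; first-moment method inconclusive here.


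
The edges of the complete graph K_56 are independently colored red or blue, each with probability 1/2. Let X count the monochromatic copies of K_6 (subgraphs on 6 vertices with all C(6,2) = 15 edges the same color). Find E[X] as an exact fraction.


Let X = Σ_S X_S over the C(56, 6) = 32468436 subsets S of size 6, where X_S = 1 if the K_6 on S is monochromatic.
For a fixed S, the K_6 on S has C(6, 2) = 15 edges. P[all 15 edges red] = (1/2)^15, and likewise for blue, so P[monochromatic] = 2·(1/2)^15 = 2^{1 − 15} = 1/16384.
By linearity: E[X] = C(56, 6) · 2^{1 − 15} = 32468436 · 1/16384 = 8117109/4096.
Numerically: E[X] ≈ 1981.716064.

E[X] = C(56,6)·2^(1−C(6,2)) = 8117109/4096 ≈ 1981.716064.


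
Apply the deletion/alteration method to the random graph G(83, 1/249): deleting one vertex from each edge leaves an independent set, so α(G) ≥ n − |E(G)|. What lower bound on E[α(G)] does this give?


E[|E(G)|] = C(83, 2)·p = 3403 · (1/249) = 41/3.
E[α(G)] ≥ n − E[|E(G)|] = 83 − 41/3 = 208/3.
Numerically: ≈ 69.3333.
(This is only a lower bound; the true E[α(G)] may be larger.)

E[α(G)] ≥ 208/3 ≈ 69.3333.


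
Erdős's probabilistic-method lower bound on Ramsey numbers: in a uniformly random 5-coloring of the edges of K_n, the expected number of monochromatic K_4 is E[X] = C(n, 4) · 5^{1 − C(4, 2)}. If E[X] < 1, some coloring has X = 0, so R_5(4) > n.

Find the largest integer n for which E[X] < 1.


We need C(n, 4) · 5^{1 − 6} < 1, i.e. C(n, 4) < 5^{6 − 1} = 3125.
Check values of n near the boundary:
  n = 14: C(14, 4) = 1001; 1001 < 3125? YES
  n = 15: C(15, 4) = 1365; 1365 < 3125? YES
  n = 16: C(16, 4) = 1820; 1820 < 3125? YES
  n = 17: C(17, 4) = 2380; 2380 < 3125? YES
  n = 18: C(18, 4) = 3060; 3060 < 3125? YES
  n = 19: C(19, 4) = 3876; 3876 < 3125? NO
  n = 20: C(20, 4) = 4845; 4845 < 3125? NO
The largest n with C(n, 4) < 3125 is n = 18 (where E[X] = 612/625 ≈ 0.97920). Hence R_5(4) > 18, i.e. R_5(4) ≥ 19.

Largest n = 18; hence R_5(4) > 18.


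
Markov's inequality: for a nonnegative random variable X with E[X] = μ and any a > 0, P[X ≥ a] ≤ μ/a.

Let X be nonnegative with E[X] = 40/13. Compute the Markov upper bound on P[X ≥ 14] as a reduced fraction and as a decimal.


μ = E[X] = 40/13, a = 14.
Markov: P[X ≥ 14] ≤ μ/a = (40/13)/14 = 20/91.
Numerically: ≈ 0.21978.
(Since a = 14 > μ = 3.07692, the bound 20/91 is < 1 and informative.)

P[X ≥ 14] ≤ 20/91 ≈ 0.21978.


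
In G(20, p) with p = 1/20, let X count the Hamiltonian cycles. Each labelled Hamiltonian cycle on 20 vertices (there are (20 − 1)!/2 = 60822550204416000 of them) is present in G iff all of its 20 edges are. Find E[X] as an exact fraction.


K_20 has (20 − 1)!/2 = 60822550204416000 labelled Hamiltonian cycles.
For each such Hamiltonian cycle H, let X_H = 1 if all 20 edges of H are present in G. Then P[X_H = 1] = p^{20} = (1/20)^{20} = 1/104857600000000000000000000.
Summing the indicators: E[X] = Σ_H E[X_H] = 60822550204416000 · p^{20} = 60822550204416000 · 1/104857600000000000000000000 = 14849255421/25600000000000000000.
Numerically: E[X] ≈ 5.80049e-10.

E[X] = 60822550204416000 · (1/20)^{20} = 14849255421/25600000000000000000 ≈ 5.80049e-10.


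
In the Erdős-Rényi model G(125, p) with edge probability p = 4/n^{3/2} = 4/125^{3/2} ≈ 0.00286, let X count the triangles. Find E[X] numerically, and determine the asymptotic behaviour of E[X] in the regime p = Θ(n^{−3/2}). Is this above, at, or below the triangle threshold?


Number of potential triangles: C(125, 3) = 317750.
Each occurs with probability p³ ≈ (0.00286)³ ≈ 2.34469e-08.
By linearity: E[X] = C(125, 3)·p³ ≈ 317750 · 2.34469e-08 ≈ 0.007.
Since α = 3/2 > 1, p = c/n^{3/2} = o(1/n) is below the triangle threshold p ~ 1/n. Asymptotically E[X] ~ (c³/6)·n^{3(1−α)} = (4³/6)·n^{-1.5} → 0, so by Markov's inequality G has no triangles w.h.p.

E[X] ≈ 0.007; in regime p = Θ(1/n^{3/2}) E[X] tends to 0 (below the triangle threshold p ~ 1/n).


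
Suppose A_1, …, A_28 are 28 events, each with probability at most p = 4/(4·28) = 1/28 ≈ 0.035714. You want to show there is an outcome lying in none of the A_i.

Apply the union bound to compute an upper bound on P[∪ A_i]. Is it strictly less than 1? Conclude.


Union bound: P[∪_{i=1}^{28} A_i] ≤ Σ_i P[A_i] ≤ 28·p = 28·(1/28) = 1.
Numerically: 1 ≈ 1.000000.
Is 1 < 1? NO.
Since the bound 1 is ≥ 1, the union bound is uninformative here; it does NOT by itself certify existence.

28·p = 1 ≈ 1.000000; existence NOT certified by the union bound.


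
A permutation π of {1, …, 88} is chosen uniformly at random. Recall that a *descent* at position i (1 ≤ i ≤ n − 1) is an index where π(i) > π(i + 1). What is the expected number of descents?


Write X = Σ X_I over i = 1, …, 87, with X_I the indicator of one descent.
There are 87 indicators.
For each fixed i, the pair (π(i), π(i+1)) is a uniformly random ordered pair of distinct values from {1, …, 88}; by symmetry P[π(i) > π(i+1)] = 1/2.
By linearity: E[X] = 87 · (1/2) = (88 − 1) · (1/2) = 87/2 ≈ 43.500000.

E[X] = 87/2 = 43.500000.


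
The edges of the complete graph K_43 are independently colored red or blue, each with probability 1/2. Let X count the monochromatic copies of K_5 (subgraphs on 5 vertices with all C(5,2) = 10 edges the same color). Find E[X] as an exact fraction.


Let X = Σ_S X_S over the C(43, 5) = 962598 subsets S of size 5, where X_S = 1 if the K_5 on S is monochromatic.
For a fixed S, the K_5 on S has C(5, 2) = 10 edges. P[all 10 edges red] = (1/2)^10, and likewise for blue, so P[monochromatic] = 2·(1/2)^10 = 2^{1 − 10} = 1/512.
Summing: E[X] = C(43, 5) · 2^{1 − 10} = 962598 · 1/512 = 481299/256.
Numerically: E[X] ≈ 1880.074219.

E[X] = C(43,5)·2^(1−C(5,2)) = 481299/256 ≈ 1880.074219.


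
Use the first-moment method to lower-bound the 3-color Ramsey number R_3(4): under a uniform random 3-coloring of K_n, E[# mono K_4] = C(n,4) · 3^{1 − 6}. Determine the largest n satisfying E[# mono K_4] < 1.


We need C(n, 4) · 3^{1 − 6} < 1, i.e. C(n, 4) < 3^{6 − 1} = 243.
Check values of n near the boundary:
  n = 9: C(9, 4) = 126; 126 < 243? YES
  n = 10: C(10, 4) = 210; 210 < 243? YES
  n = 11: C(11, 4) = 330; 330 < 243? NO
  n = 12: C(12, 4) = 495; 495 < 243? NO
  n = 13: C(13, 4) = 715; 715 < 243? NO
The largest n with C(n, 4) < 243 is n = 10 (where E[X] = 70/81 ≈ 0.864). Hence R_3(4) > 10, i.e. R_3(4) ≥ 11.

Largest n = 10; hence R_3(4) > 10.


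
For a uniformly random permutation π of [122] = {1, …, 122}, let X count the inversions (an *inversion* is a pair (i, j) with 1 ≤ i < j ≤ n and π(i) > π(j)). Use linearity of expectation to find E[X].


Write X = Σ X_I over the C(122, 2) = 7381 pairs i < j, with X_I the indicator of one inversion.
There are 7381 indicators.
For each fixed pair i < j, the values π(i) and π(j) are two distinct elements of {1, …, 122} in uniformly random order; by symmetry P[π(i) > π(j)] = 1/2.
By linearity: E[X] = 7381 · (1/2) = C(122, 2) · (1/2) = 7381/2 = 7381/2 ≈ 3690.50000.

E[X] = 7381/2 = 3690.50000.


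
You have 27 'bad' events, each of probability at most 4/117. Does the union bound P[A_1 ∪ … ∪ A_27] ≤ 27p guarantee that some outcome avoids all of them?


Union bound: P[∪_{i=1}^{27} A_i] ≤ Σ_i P[A_i] ≤ 27·p = 27·(4/117) = 12/13.
Numerically: 12/13 ≈ 0.923077.
Is 12/13 < 1? YES.
Since P[∪ A_i] ≤ 12/13 < 1, the complement has P[∩ A_i^c] ≥ 1 − 12/13 = 1/13 > 0, so some outcome avoids every A_i.

27·p = 12/13 ≈ 0.923077; existence CERTIFIED by the union bound.


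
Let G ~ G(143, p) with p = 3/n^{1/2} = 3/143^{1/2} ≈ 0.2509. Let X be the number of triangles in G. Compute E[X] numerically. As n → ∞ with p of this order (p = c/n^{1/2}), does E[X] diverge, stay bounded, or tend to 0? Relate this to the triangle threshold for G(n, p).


Number of potential triangles: C(143, 3) = 477191.
Each occurs with probability p³ ≈ (0.2509)³ ≈ 1.578918e-02.
By linearity: E[X] = C(143, 3)·p³ ≈ 477191 · 1.578918e-02 ≈ 7534.4569.
Since α = 1/2 < 1, p = c/n^{1/2} ≫ 1/n is above the triangle threshold p ~ 1/n. Asymptotically E[X] ~ (c³/6)·n^{3(1−α)} = (3³/6)·n^{1.5} → ∞; triangles are abundant w.h.p.

E[X] ≈ 7534.4569; in regime p = Θ(1/n^{1/2}) E[X] diverges (above the triangle threshold p ~ 1/n).


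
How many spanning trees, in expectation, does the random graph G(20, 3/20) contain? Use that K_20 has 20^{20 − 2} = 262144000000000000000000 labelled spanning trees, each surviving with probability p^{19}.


K_20 has 20^{20 − 2} = 262144000000000000000000 labelled spanning trees.
For each such spanning tree H, let X_H = 1 if all 19 edges of H are present in G. Then P[X_H = 1] = p^{19} = (3/20)^{19} = 1162261467/5242880000000000000000000.
Summing the indicators: E[X] = Σ_H E[X_H] = 262144000000000000000000 · p^{19} = 262144000000000000000000 · 1162261467/5242880000000000000000000 = 1162261467/20.
Numerically: E[X] ≈ 5.8113e+07.

E[X] = 262144000000000000000000 · (3/20)^{19} = 1162261467/20 ≈ 5.8113e+07.


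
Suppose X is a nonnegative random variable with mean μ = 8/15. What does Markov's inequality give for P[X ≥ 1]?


μ = E[X] = 8/15, a = 1.
Markov: P[X ≥ 1] ≤ μ/a = (8/15)/1 = 8/15.
Numerically: ≈ 0.5333.
(Since a = 1 > μ = 0.5333, the bound 8/15 is < 1 and informative.)

P[X ≥ 1] ≤ 8/15 ≈ 0.5333.


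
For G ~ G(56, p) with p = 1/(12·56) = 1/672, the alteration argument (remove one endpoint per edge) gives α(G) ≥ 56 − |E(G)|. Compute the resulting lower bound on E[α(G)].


E[|E(G)|] = C(56, 2)·p = 1540 · (1/672) = 55/24.
E[α(G)] ≥ n − E[|E(G)|] = 56 − 55/24 = 1289/24.
Numerically: ≈ 53.708.
(This is only a lower bound; the true E[α(G)] may be larger.)

E[α(G)] ≥ 1289/24 ≈ 53.708.


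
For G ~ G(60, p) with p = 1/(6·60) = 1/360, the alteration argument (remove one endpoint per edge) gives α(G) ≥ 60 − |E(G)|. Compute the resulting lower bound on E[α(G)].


E[|E(G)|] = C(60, 2)·p = 1770 · (1/360) = 59/12.
E[α(G)] ≥ n − E[|E(G)|] = 60 − 59/12 = 661/12.
Numerically: ≈ 55.0833.
(This is only a lower bound; the true E[α(G)] may be larger.)

E[α(G)] ≥ 661/12 ≈ 55.0833.


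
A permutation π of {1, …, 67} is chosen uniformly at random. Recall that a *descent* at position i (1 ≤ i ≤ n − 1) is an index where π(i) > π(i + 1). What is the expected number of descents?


Write X = Σ X_I over i = 1, …, 66, with X_I the indicator of one descent.
There are 66 indicators.
For each fixed i, the pair (π(i), π(i+1)) is a uniformly random ordered pair of distinct values from {1, …, 67}; by symmetry P[π(i) > π(i+1)] = 1/2.
By linearity: E[X] = 66 · (1/2) = (67 − 1) · (1/2) = 33 ≈ 33.000000.

E[X] = 33 = 33.000000.


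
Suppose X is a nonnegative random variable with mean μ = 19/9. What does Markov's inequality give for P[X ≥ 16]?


μ = E[X] = 19/9, a = 16.
Markov: P[X ≥ 16] ≤ μ/a = (19/9)/16 = 19/144.
Numerically: ≈ 0.1319.
(Since a = 16 > μ = 2.1111, the bound 19/144 is < 1 and informative.)

P[X ≥ 16] ≤ 19/144 ≈ 0.1319.


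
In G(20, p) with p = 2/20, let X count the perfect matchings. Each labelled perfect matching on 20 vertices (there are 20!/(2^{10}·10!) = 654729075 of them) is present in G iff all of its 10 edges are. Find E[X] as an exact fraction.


K_20 has 20!/(2^{10}·10!) = 654729075 labelled perfect matchings.
For each such perfect matching H, let X_H = 1 if all 10 edges of H are present in G. Then P[X_H = 1] = p^{10} = (1/10)^{10} = 1/10000000000.
By linearity of expectation: E[X] = Σ_H E[X_H] = 654729075 · p^{10} = 654729075 · 1/10000000000 = 26189163/400000000.
Numerically: E[X] ≈ 0.0655.

E[X] = 654729075 · (1/10)^{10} = 26189163/400000000 ≈ 0.0655.


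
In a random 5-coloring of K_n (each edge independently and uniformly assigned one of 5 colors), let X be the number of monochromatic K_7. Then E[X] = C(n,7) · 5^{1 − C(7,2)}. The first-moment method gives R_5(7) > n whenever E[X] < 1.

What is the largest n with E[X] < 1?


We need C(n, 7) · 5^{1 − 21} < 1, i.e. C(n, 7) < 5^{21 − 1} = 95367431640625.
Check values of n near the boundary:
  n = 336: C(336, 7) = 90079147136880; 90079147136880 < 95367431640625? YES
  n = 337: C(337, 7) = 91989916924632; 91989916924632 < 95367431640625? YES
  n = 338: C(338, 7) = 93935323022736; 93935323022736 < 95367431640625? YES
  n = 339: C(339, 7) = 95915887062372; 95915887062372 < 95367431640625? NO
  n = 340: C(340, 7) = 97932136940560; 97932136940560 < 95367431640625? NO
  n = 341: C(341, 7) = 99984606876440; 99984606876440 < 95367431640625? NO
The largest n with C(n, 7) < 95367431640625 is n = 338 (where E[X] = 93935323022736/95367431640625 ≈ 0.984983). Hence R_5(7) > 338, i.e. R_5(7) ≥ 339.

Largest n = 338; hence R_5(7) > 338.


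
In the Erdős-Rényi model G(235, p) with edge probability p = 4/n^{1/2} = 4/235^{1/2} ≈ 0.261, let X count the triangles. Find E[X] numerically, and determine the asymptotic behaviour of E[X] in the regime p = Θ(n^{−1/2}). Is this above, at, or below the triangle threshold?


Number of potential triangles: C(235, 3) = 2135445.
Each occurs with probability p³ ≈ (0.261)³ ≈ 1.77655e-02.
By linearity: E[X] = C(235, 3)·p³ ≈ 2135445 · 1.77655e-02 ≈ 37937.313.
Since α = 1/2 < 1, p = c/n^{1/2} ≫ 1/n is above the triangle threshold p ~ 1/n. Asymptotically E[X] ~ (c³/6)·n^{3(1−α)} = (4³/6)·n^{1.5} → ∞; triangles are abundant w.h.p.

E[X] ≈ 37937.313; in regime p = Θ(1/n^{1/2}) E[X] diverges (above the triangle threshold p ~ 1/n).


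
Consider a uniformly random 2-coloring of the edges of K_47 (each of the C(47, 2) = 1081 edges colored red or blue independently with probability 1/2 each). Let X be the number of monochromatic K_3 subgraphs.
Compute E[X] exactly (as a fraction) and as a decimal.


Let X = Σ_S X_S over the C(47, 3) = 16215 subsets S of size 3, where X_S = 1 if the K_3 on S is monochromatic.
For a fixed S, the K_3 on S has C(3, 2) = 3 edges. P[all 3 edges red] = (1/2)^3, and likewise for blue, so P[monochromatic] = 2·(1/2)^3 = 2^{1 − 3} = 1/4.
By linearity of expectation: E[X] = C(47, 3) · 2^{1 − 3} = 16215 · 1/4 = 16215/4.
Numerically: E[X] ≈ 4053.750000.

E[X] = C(47,3)·2^(1−C(3,2)) = 16215/4 ≈ 4053.750000.


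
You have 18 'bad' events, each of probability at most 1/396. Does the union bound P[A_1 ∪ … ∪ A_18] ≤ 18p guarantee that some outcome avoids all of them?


Union bound: P[∪_{i=1}^{18} A_i] ≤ Σ_i P[A_i] ≤ 18·p = 18·(1/396) = 1/22.
Numerically: 1/22 ≈ 0.045455.
Is 1/22 < 1? YES.
Since P[∪ A_i] ≤ 1/22 < 1, the complement has P[∩ A_i^c] ≥ 1 − 1/22 = 21/22 > 0, so some outcome avoids every A_i.

18·p = 1/22 ≈ 0.045455; existence CERTIFIED by the union bound.


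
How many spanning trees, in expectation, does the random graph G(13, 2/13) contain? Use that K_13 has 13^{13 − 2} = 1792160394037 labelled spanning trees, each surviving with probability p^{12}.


K_13 has 13^{13 − 2} = 1792160394037 labelled spanning trees.
For each such spanning tree H, let X_H = 1 if all 12 edges of H are present in G. Then P[X_H = 1] = p^{12} = (2/13)^{12} = 4096/23298085122481.
By linearity: E[X] = Σ_H E[X_H] = 1792160394037 · p^{12} = 1792160394037 · 4096/23298085122481 = 4096/13.
Numerically: E[X] ≈ 315.077.

E[X] = 1792160394037 · (2/13)^{12} = 4096/13 ≈ 315.077.


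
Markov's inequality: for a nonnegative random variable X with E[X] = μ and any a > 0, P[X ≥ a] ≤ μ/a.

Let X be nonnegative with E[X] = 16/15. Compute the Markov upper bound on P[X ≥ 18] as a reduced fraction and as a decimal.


μ = E[X] = 16/15, a = 18.
Markov: P[X ≥ 18] ≤ μ/a = (16/15)/18 = 8/135.
Numerically: ≈ 0.059259.
(Since a = 18 > μ = 1.066667, the bound 8/135 is < 1 and informative.)

P[X ≥ 18] ≤ 8/135 ≈ 0.059259.


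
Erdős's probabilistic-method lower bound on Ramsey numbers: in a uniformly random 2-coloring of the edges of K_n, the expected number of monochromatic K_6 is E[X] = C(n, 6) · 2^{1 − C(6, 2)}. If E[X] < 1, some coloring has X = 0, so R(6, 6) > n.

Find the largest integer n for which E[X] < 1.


We need C(n, 6) · 2^{1 − 15} < 1, i.e. C(n, 6) < 2^{15 − 1} = 16384.
Check values of n near the boundary:
  n = 13: C(13, 6) = 1716; 1716 < 16384? YES
  n = 14: C(14, 6) = 3003; 3003 < 16384? YES
  n = 15: C(15, 6) = 5005; 5005 < 16384? YES
  n = 16: C(16, 6) = 8008; 8008 < 16384? YES
  n = 17: C(17, 6) = 12376; 12376 < 16384? YES
  n = 18: C(18, 6) = 18564; 18564 < 16384? NO
The largest n with C(n, 6) < 16384 is n = 17 (where E[X] = 1547/2048 ≈ 0.755). Hence R(6, 6) > 17, i.e. R(6, 6) ≥ 18.

Largest n = 17; hence R(6, 6) > 17.


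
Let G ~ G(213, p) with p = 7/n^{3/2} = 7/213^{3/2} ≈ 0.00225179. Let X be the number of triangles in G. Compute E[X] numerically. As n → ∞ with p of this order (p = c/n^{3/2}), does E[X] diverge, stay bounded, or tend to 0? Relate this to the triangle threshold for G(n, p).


Number of potential triangles: C(213, 3) = 1587986.
Each occurs with probability p³ ≈ (0.00225179)³ ≈ 1.14178913e-08.
By linearity: E[X] = C(213, 3)·p³ ≈ 1587986 · 1.14178913e-08 ≈ 0.018131.
Since α = 3/2 > 1, p = c/n^{3/2} = o(1/n) is below the triangle threshold p ~ 1/n. Asymptotically E[X] ~ (c³/6)·n^{3(1−α)} = (7³/6)·n^{-1.5} → 0, so by Markov's inequality G has no triangles w.h.p.

E[X] ≈ 0.018131; in regime p = Θ(1/n^{3/2}) E[X] tends to 0 (below the triangle threshold p ~ 1/n).


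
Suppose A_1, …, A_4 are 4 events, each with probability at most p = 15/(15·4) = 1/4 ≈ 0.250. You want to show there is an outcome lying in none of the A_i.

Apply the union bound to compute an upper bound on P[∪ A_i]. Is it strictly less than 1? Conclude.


Union bound: P[∪_{i=1}^{4} A_i] ≤ Σ_i P[A_i] ≤ 4·p = 4·(1/4) = 1.
Numerically: 1 ≈ 1.000.
Is 1 < 1? NO.
Since the bound 1 is ≥ 1, the union bound is uninformative here; it does NOT by itself certify existence.

4·p = 1 ≈ 1.000; existence NOT certified by the union bound.


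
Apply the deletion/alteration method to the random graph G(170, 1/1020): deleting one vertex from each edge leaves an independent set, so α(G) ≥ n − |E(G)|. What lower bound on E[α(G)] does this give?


E[|E(G)|] = C(170, 2)·p = 14365 · (1/1020) = 169/12.
E[α(G)] ≥ n − E[|E(G)|] = 170 − 169/12 = 1871/12.
Numerically: ≈ 155.9167.
(This is only a lower bound; the true E[α(G)] may be larger.)

E[α(G)] ≥ 1871/12 ≈ 155.9167.


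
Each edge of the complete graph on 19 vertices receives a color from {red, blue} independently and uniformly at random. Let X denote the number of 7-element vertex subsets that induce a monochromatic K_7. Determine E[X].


Let X = Σ_S X_S over the C(19, 7) = 50388 subsets S of size 7, where X_S = 1 if the K_7 on S is monochromatic.
For a fixed S, the K_7 on S has C(7, 2) = 21 edges. P[all 21 edges red] = (1/2)^21, and likewise for blue, so P[monochromatic] = 2·(1/2)^21 = 2^{1 − 21} = 1/1048576.
By linearity: E[X] = C(19, 7) · 2^{1 − 21} = 50388 · 1/1048576 = 12597/262144.
Numerically: E[X] ≈ 0.048.

E[X] = C(19,7)·2^(1−C(7,2)) = 12597/262144 ≈ 0.048.


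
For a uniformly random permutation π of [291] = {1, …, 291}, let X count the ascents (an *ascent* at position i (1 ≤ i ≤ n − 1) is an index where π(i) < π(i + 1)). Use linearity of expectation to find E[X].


Write X = Σ X_I over i = 1, …, 290, with X_I the indicator of one ascent.
There are 290 indicators.
For each fixed i, the pair (π(i), π(i+1)) is a uniformly random ordered pair of distinct values from {1, …, 291}; by symmetry P[π(i) < π(i+1)] = 1/2.
By linearity: E[X] = 290 · (1/2) = (291 − 1) · (1/2) = 145 ≈ 145.00000.

E[X] = 145 = 145.00000.


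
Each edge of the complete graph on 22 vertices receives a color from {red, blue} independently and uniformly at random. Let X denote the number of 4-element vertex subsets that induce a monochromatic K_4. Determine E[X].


Let X = Σ_S X_S over the C(22, 4) = 7315 subsets S of size 4, where X_S = 1 if the K_4 on S is monochromatic.
For a fixed S, the K_4 on S has C(4, 2) = 6 edges. P[all 6 edges red] = (1/2)^6, and likewise for blue, so P[monochromatic] = 2·(1/2)^6 = 2^{1 − 6} = 1/32.
By linearity: E[X] = C(22, 4) · 2^{1 − 6} = 7315 · 1/32 = 7315/32.
Numerically: E[X] ≈ 228.5938.

E[X] = C(22,4)·2^(1−C(4,2)) = 7315/32 ≈ 228.5938.


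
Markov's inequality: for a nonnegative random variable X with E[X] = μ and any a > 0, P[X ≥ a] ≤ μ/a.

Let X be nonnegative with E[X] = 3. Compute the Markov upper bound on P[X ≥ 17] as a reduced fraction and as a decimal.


μ = E[X] = 3, a = 17.
Markov: P[X ≥ 17] ≤ μ/a = (3)/17 = 3/17.
Numerically: ≈ 0.176471.
(Since a = 17 > μ = 3.000000, the bound 3/17 is < 1 and informative.)

P[X ≥ 17] ≤ 3/17 ≈ 0.176471.


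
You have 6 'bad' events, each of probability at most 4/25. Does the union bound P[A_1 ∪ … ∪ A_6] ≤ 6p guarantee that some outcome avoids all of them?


Union bound: P[∪_{i=1}^{6} A_i] ≤ Σ_i P[A_i] ≤ 6·p = 6·(4/25) = 24/25.
Numerically: 24/25 ≈ 0.9600.
Is 24/25 < 1? YES.
Since P[∪ A_i] ≤ 24/25 < 1, the complement has P[∩ A_i^c] ≥ 1 − 24/25 = 1/25 > 0, so some outcome avoids every A_i.

6·p = 24/25 ≈ 0.9600; existence CERTIFIED by the union bound.


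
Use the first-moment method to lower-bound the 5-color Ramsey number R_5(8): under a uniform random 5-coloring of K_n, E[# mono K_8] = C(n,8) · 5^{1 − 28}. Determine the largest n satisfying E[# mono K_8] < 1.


We need C(n, 8) · 5^{1 − 28} < 1, i.e. C(n, 8) < 5^{28 − 1} = 7450580596923828125.
Check values of n near the boundary:
  n = 860: C(860, 8) = 7182671140665308145; 7182671140665308145 < 7450580596923828125? YES
  n = 861: C(861, 8) = 7250034996615275865; 7250034996615275865 < 7450580596923828125? YES
  n = 862: C(862, 8) = 7317951015318931845; 7317951015318931845 < 7450580596923828125? YES
  n = 863: C(863, 8) = 7386423071602617757; 7386423071602617757 < 7450580596923828125? YES
  n = 864: C(864, 8) = 7455455062926006708; 7455455062926006708 < 7450580596923828125? NO
  n = 865: C(865, 8) = 7525050909487743060; 7525050909487743060 < 7450580596923828125? NO
The largest n with C(n, 8) < 7450580596923828125 is n = 863 (where E[X] = 7386423071602617757/7450580596923828125 ≈ 0.9914). Hence R_5(8) > 863, i.e. R_5(8) ≥ 864.

Largest n = 863; hence R_5(8) > 863.


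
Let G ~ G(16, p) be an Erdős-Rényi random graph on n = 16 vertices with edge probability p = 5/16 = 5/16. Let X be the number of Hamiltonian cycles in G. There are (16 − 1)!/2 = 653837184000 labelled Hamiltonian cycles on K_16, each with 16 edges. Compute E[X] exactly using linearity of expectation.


K_16 has (16 − 1)!/2 = 653837184000 labelled Hamiltonian cycles.
For each such Hamiltonian cycle H, let X_H = 1 if all 16 edges of H are present in G. Then P[X_H = 1] = p^{16} = (5/16)^{16} = 152587890625/18446744073709551616.
By linearity of expectation: E[X] = Σ_H E[X_H] = 653837184000 · p^{16} = 653837184000 · 152587890625/18446744073709551616 = 97429332733154296875/18014398509481984.
Numerically: E[X] ≈ 5408.4.

E[X] = 653837184000 · (5/16)^{16} = 97429332733154296875/18014398509481984 ≈ 5408.4.


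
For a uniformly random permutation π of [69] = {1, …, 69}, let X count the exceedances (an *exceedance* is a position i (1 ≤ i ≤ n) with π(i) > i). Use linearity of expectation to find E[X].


Write X = Σ_{i=1}^{69} X_i, where X_i = 1_{π(i) > i}.
For each fixed i, π(i) is uniform over {1, …, 69} (marginal of a uniform permutation), so P[π(i) > i] = (n − i)/n. Summing: Σ_{i=1}^{69} (n − i)/n = (0 + 1 + … + 68)/69 = 69(69 − 1)/(2·69) = (69 − 1)/2.
Hence E[X] = Σ_{i=1}^{69} (69 − i)/69 = 34 ≈ 34.000.

E[X] = 34 = 34.000.


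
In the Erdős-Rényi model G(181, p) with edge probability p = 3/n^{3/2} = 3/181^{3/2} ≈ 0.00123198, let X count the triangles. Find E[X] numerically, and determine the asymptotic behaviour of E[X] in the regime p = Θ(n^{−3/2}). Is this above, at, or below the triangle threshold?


Number of potential triangles: C(181, 3) = 971970.
Each occurs with probability p³ ≈ (0.00123198)³ ≈ 1.86986468e-09.
By linearity: E[X] = C(181, 3)·p³ ≈ 971970 · 1.86986468e-09 ≈ 0.001817.
Since α = 3/2 > 1, p = c/n^{3/2} = o(1/n) is below the triangle threshold p ~ 1/n. Asymptotically E[X] ~ (c³/6)·n^{3(1−α)} = (3³/6)·n^{-1.5} → 0, so by Markov's inequality G has no triangles w.h.p.

E[X] ≈ 0.001817; in regime p = Θ(1/n^{3/2}) E[X] tends to 0 (below the triangle threshold p ~ 1/n).


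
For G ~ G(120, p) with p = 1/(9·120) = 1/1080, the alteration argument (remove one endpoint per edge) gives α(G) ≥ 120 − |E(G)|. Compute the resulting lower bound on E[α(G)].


E[|E(G)|] = C(120, 2)·p = 7140 · (1/1080) = 119/18.
E[α(G)] ≥ n − E[|E(G)|] = 120 − 119/18 = 2041/18.
Numerically: ≈ 113.38889.
(This is only a lower bound; the true E[α(G)] may be larger.)

E[α(G)] ≥ 2041/18 ≈ 113.38889.


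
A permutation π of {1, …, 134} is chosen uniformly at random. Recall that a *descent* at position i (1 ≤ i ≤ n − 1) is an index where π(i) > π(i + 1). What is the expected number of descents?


Write X = Σ X_I over i = 1, …, 133, with X_I the indicator of one descent.
There are 133 indicators.
For each fixed i, the pair (π(i), π(i+1)) is a uniformly random ordered pair of distinct values from {1, …, 134}; by symmetry P[π(i) > π(i+1)] = 1/2.
By linearity: E[X] = 133 · (1/2) = (134 − 1) · (1/2) = 133/2 ≈ 66.500000.

E[X] = 133/2 = 66.500000.


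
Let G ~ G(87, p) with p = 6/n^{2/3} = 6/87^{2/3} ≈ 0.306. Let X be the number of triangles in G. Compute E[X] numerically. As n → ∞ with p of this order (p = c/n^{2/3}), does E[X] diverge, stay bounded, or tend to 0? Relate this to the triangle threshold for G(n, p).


Number of potential triangles: C(87, 3) = 105995.
Each occurs with probability p³ ≈ (0.306)³ ≈ 2.85375e-02.
By linearity: E[X] = C(87, 3)·p³ ≈ 105995 · 2.85375e-02 ≈ 3024.828.
Since α = 2/3 < 1, p = c/n^{2/3} ≫ 1/n is above the triangle threshold p ~ 1/n. Asymptotically E[X] ~ (c³/6)·n^{3(1−α)} = (6³/6)·n^{1} → ∞; triangles are abundant w.h.p.

E[X] ≈ 3024.828; in regime p = Θ(1/n^{2/3}) E[X] diverges (above the triangle threshold p ~ 1/n).


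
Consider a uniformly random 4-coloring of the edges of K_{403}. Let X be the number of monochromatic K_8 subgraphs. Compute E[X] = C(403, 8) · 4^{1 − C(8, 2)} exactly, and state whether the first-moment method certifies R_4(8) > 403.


E[X] = C(403, 8) · 4^{1 − 28} = 16090020602228430 · 4^{−27} = 16090020602228430/18014398509481984.
As a reduced fraction: E[X] = 8045010301114215/9007199254740992 ≈ 0.8932.
Is E[X] < 1? YES.
Since E[X] < 1, there exists a 4-coloring of K_{403} with no monochromatic K_8; hence R_4(8) > 403.

E[X] = 8045010301114215/9007199254740992 ≈ 0.8932; E[X] < 1, so R_4(8) > 403.
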